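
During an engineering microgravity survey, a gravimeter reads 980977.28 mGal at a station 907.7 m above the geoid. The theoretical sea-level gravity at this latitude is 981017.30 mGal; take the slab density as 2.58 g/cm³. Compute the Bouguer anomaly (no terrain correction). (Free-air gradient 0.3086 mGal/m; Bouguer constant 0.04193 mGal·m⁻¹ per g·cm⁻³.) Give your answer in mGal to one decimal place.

Free-air correction = 0.3086 × 907.7 = 280.12 mGal
Free-air anomaly = 980977.28 − 981017.30 + (280.12) = 240.10 mGal
Bouguer slab correction = 0.04193 × 2.58 × 907.7 = 98.19 mGal
Simple Bouguer anomaly = 240.10 − (98.19) = 141.91 mGal

141.9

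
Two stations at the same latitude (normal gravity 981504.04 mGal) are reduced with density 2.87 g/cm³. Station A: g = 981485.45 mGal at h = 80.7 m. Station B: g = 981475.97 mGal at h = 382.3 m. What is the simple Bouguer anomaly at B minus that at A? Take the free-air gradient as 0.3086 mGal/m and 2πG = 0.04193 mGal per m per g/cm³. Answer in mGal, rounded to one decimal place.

47.3

Δg_SB(A) = 981485.45 − 981504.04 + 0.3086×80.7 − 0.04193×2.87×80.7 = -3.40 mGal
Δg_SB(B) = 981475.97 − 981504.04 + 0.3086×382.3 − 0.04193×2.87×382.3 = 43.90 mGal
Difference = 43.90 − (-3.40) = 47.30 mGal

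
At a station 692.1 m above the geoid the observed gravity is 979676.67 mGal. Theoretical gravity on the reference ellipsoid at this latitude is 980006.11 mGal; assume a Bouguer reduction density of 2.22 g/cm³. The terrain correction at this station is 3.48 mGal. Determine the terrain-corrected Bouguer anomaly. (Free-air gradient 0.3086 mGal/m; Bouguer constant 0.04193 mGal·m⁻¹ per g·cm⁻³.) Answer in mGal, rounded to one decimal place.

Free-air correction = 0.3086 × 692.1 = 213.58 mGal
Free-air anomaly = 979676.67 − 980006.11 + (213.58) = -115.86 mGal
Bouguer slab correction = 0.04193 × 2.22 × 692.1 = 64.42 mGal
Simple Bouguer anomaly = -115.86 − (64.42) = -180.28 mGal
Complete Bouguer anomaly = -180.28 + 3.48 = -176.80 mGal

-176.8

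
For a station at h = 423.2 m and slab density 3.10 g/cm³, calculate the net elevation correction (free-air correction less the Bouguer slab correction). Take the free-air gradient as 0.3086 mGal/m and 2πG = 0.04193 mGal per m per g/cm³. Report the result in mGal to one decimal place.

Combined gradient = 0.3086 − 0.04193 × 3.10 = 0.1786170 mGal/m
Combined elevation correction = 0.1786170 × 423.2 = 75.6 mGal

75.6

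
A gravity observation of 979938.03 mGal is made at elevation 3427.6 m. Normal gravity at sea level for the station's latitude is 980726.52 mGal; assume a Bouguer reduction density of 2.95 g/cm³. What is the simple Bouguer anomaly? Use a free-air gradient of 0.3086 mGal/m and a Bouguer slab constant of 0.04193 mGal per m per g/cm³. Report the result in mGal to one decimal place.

Free-air correction = 0.3086 × 3427.6 = 1057.76 mGal
Free-air anomaly = 979938.03 − 980726.52 + (1057.76) = 269.27 mGal
Bouguer slab correction = 0.04193 × 2.95 × 3427.6 = 423.97 mGal
Simple Bouguer anomaly = 269.27 − (423.97) = -154.70 mGal

-154.7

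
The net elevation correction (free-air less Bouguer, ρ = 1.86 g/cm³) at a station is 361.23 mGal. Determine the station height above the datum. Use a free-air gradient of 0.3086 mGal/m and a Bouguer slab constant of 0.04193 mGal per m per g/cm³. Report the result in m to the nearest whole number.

Combined gradient = 0.3086 − 0.04193 × 1.86 = 0.2306102 mGal/m
h = 361.23 / 0.2306102 = 1566.41 m

1566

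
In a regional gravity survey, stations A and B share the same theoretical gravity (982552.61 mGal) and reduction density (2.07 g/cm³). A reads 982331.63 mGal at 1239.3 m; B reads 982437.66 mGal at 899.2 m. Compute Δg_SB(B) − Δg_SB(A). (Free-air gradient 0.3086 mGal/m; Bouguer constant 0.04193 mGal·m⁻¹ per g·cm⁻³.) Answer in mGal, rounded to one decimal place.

30.6

Δg_SB(A) = 982331.63 − 982552.61 + 0.3086×1239.3 − 0.04193×2.07×1239.3 = 53.90 mGal
Δg_SB(B) = 982437.66 − 982552.61 + 0.3086×899.2 − 0.04193×2.07×899.2 = 84.50 mGal
Difference = 84.50 − (53.90) = 30.60 mGal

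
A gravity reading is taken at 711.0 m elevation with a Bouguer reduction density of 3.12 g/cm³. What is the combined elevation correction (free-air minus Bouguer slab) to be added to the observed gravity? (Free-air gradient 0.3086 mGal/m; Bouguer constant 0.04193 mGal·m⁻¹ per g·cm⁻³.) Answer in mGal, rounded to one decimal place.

126.4

Combined gradient = 0.3086 − 0.04193 × 3.12 = 0.1777784 mGal/m
Combined elevation correction = 0.1777784 × 711.0 = 126.4 mGal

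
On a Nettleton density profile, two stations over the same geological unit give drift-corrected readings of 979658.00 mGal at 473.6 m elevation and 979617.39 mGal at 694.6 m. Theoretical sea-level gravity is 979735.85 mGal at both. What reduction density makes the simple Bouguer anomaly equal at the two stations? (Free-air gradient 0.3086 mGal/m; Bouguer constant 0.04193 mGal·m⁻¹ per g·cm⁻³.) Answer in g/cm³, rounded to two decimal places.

2.98

Δg_obs = 979617.39 − 979658.00 = -40.61 mGal over Δh = 694.6 − 473.6 = 221.0 m
Equal Bouguer anomalies ⇒ Δg_obs + (0.3086 − 0.04193ρ)·Δh = 0
0.3086 − 0.04193ρ = −Δg_obs/Δh = 0.18376
ρ = (0.3086 − 0.18376) / 0.04193 = 2.98 g/cm³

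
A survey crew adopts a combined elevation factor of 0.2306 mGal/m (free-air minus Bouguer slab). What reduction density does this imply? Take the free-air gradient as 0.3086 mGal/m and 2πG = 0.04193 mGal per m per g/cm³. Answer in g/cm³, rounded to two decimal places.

0.2306 = 0.3086 − 0.04193 × ρ
ρ = (0.3086 − 0.2306) / 0.04193 = 1.86 g/cm³

1.86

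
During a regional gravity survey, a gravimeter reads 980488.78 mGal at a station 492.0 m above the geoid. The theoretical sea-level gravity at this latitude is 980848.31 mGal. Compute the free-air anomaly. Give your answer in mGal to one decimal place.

-207.7

Free-air correction = 0.3086 × 492.0 = 151.83 mGal
Free-air anomaly = 980488.78 − 980848.31 + (151.83) = -207.70 mGal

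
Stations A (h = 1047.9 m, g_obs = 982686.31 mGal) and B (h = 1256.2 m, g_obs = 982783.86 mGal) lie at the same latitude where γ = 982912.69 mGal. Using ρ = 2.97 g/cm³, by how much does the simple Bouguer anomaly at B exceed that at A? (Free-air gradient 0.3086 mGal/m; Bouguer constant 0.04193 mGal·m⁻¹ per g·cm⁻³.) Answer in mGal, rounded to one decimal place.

135.9

Δg_SB(A) = 982686.31 − 982912.69 + 0.3086×1047.9 − 0.04193×2.97×1047.9 = -33.50 mGal
Δg_SB(B) = 982783.86 − 982912.69 + 0.3086×1256.2 − 0.04193×2.97×1256.2 = 102.40 mGal
Difference = 102.40 − (-33.50) = 135.90 mGal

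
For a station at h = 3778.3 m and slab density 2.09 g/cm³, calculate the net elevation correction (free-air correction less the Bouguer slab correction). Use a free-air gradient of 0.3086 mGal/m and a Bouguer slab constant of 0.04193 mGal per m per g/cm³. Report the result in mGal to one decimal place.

834.9

Combined gradient = 0.3086 − 0.04193 × 2.09 = 0.2209663 mGal/m
Combined elevation correction = 0.2209663 × 3778.3 = 834.9 mGal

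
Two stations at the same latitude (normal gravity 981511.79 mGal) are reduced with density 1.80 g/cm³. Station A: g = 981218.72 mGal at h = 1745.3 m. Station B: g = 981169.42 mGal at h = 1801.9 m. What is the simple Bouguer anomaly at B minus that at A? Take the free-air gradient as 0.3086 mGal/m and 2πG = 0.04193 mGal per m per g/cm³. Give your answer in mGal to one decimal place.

Δg_SB(A) = 981218.72 − 981511.79 + 0.3086×1745.3 − 0.04193×1.80×1745.3 = 113.80 mGal
Δg_SB(B) = 981169.42 − 981511.79 + 0.3086×1801.9 − 0.04193×1.80×1801.9 = 77.70 mGal
Difference = 77.70 − (113.80) = -36.10 mGal

-36.1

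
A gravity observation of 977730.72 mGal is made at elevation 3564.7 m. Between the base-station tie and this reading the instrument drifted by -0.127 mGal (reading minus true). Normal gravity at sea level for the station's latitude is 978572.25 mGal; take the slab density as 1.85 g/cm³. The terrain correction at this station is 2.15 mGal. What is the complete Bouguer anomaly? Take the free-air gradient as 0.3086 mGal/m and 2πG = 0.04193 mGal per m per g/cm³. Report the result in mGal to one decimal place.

-15.7

Drift-corrected reading = 977730.72 − (-0.127) = 977730.847 mGal
Free-air correction = 0.3086 × 3564.7 = 1100.07 mGal
Free-air anomaly = 977730.847 − 978572.25 + (1100.07) = 258.667 mGal
Bouguer slab correction = 0.04193 × 1.85 × 3564.7 = 276.52 mGal
Simple Bouguer anomaly = 258.667 − (276.52) = -17.853 mGal
Complete Bouguer anomaly = -17.853 + 2.15 = -15.703 mGal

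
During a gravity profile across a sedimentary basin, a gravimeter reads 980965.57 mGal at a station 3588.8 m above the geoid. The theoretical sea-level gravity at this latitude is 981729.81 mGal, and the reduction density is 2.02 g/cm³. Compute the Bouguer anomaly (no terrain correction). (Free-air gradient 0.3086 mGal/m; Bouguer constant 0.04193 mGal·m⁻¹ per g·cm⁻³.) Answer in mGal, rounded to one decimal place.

Free-air correction = 0.3086 × 3588.8 = 1107.50 mGal
Free-air anomaly = 980965.57 − 981729.81 + (1107.50) = 343.26 mGal
Bouguer slab correction = 0.04193 × 2.02 × 3588.8 = 303.97 mGal
Simple Bouguer anomaly = 343.26 − (303.97) = 39.29 mGal

39.3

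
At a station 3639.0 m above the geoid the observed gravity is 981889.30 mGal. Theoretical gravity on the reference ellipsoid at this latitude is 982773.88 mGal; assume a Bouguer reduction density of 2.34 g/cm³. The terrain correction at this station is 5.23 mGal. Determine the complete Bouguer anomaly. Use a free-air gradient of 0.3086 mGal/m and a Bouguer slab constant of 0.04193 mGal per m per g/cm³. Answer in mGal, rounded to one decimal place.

Free-air correction = 0.3086 × 3639.0 = 1123.00 mGal
Free-air anomaly = 981889.30 − 982773.88 + (1123.00) = 238.42 mGal
Bouguer slab correction = 0.04193 × 2.34 × 3639.0 = 357.04 mGal
Simple Bouguer anomaly = 238.42 − (357.04) = -118.62 mGal
Complete Bouguer anomaly = -118.62 + 5.23 = -113.39 mGal

-113.4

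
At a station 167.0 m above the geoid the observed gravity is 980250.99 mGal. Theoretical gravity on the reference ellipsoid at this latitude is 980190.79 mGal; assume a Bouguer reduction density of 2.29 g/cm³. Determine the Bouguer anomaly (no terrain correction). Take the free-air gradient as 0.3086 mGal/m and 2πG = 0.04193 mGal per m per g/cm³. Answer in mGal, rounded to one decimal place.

Free-air correction = 0.3086 × 167.0 = 51.54 mGal
Free-air anomaly = 980250.99 − 980190.79 + (51.54) = 111.74 mGal
Bouguer slab correction = 0.04193 × 2.29 × 167.0 = 16.04 mGal
Simple Bouguer anomaly = 111.74 − (16.04) = 95.70 mGal

95.7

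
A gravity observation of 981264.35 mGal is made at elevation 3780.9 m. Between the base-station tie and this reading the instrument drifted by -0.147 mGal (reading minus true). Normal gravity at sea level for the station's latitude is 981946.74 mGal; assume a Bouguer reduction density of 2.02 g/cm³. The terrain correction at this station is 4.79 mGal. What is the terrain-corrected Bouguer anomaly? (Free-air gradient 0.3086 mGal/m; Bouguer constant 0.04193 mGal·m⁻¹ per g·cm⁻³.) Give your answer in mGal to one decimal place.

Drift-corrected reading = 981264.35 − (-0.147) = 981264.497 mGal
Free-air correction = 0.3086 × 3780.9 = 1166.79 mGal
Free-air anomaly = 981264.497 − 981946.74 + (1166.79) = 484.547 mGal
Bouguer slab correction = 0.04193 × 2.02 × 3780.9 = 320.24 mGal
Simple Bouguer anomaly = 484.547 − (320.24) = 164.307 mGal
Complete Bouguer anomaly = 164.307 + 4.79 = 169.097 mGal

169.1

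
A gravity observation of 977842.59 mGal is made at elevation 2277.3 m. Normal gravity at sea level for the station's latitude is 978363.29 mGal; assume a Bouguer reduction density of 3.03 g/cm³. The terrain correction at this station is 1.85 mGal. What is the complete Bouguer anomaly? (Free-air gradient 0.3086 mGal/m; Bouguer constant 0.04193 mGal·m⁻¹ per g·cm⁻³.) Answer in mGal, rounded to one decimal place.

-105.4

Free-air correction = 0.3086 × 2277.3 = 702.77 mGal
Free-air anomaly = 977842.59 − 978363.29 + (702.77) = 182.07 mGal
Bouguer slab correction = 0.04193 × 3.03 × 2277.3 = 289.33 mGal
Simple Bouguer anomaly = 182.07 − (289.33) = -107.26 mGal
Complete Bouguer anomaly = -107.26 + 1.85 = -105.41 mGal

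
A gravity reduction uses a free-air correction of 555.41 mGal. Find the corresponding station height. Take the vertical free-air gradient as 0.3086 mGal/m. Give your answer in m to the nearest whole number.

1800

h = 555.41 / 0.3086 = 1799.77 m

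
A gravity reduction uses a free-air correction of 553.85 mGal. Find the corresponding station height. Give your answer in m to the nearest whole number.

h = 553.85 / 0.3086 = 1794.72 m

1795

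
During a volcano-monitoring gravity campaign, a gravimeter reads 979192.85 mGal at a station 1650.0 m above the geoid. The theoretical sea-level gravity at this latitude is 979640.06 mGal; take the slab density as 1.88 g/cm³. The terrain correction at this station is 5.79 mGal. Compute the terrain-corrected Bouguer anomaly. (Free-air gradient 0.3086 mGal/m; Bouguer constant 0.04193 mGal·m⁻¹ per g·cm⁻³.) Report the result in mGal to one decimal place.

-62.3

Free-air correction = 0.3086 × 1650.0 = 509.19 mGal
Free-air anomaly = 979192.85 − 979640.06 + (509.19) = 61.98 mGal
Bouguer slab correction = 0.04193 × 1.88 × 1650.0 = 130.07 mGal
Simple Bouguer anomaly = 61.98 − (130.07) = -68.09 mGal
Complete Bouguer anomaly = -68.09 + 5.79 = -62.30 mGal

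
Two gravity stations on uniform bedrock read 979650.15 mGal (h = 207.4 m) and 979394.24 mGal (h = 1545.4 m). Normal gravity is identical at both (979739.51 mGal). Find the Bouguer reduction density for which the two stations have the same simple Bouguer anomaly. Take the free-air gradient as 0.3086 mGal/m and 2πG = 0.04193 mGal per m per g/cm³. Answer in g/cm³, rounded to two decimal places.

2.80

Δg_obs = 979394.24 − 979650.15 = -255.91 mGal over Δh = 1545.4 − 207.4 = 1338.0 m
Equal Bouguer anomalies ⇒ Δg_obs + (0.3086 − 0.04193ρ)·Δh = 0
0.3086 − 0.04193ρ = −Δg_obs/Δh = 0.19126
ρ = (0.3086 − 0.19126) / 0.04193 = 2.80 g/cm³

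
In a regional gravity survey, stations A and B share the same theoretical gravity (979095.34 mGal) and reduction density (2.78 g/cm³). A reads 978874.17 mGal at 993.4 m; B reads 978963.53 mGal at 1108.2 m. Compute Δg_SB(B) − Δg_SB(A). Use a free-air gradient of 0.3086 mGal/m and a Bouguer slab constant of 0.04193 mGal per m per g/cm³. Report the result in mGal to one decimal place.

111.4

Δg_SB(A) = 978874.17 − 979095.34 + 0.3086×993.4 − 0.04193×2.78×993.4 = -30.40 mGal
Δg_SB(B) = 978963.53 − 979095.34 + 0.3086×1108.2 − 0.04193×2.78×1108.2 = 81.00 mGal
Difference = 81.00 − (-30.40) = 111.40 mGal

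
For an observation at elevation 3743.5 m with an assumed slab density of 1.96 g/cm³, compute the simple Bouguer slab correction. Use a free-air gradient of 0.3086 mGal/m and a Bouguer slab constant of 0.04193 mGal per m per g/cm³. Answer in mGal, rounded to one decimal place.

Bouguer slab correction = 0.04193 × 1.96 × 3743.5 = 307.7 mGal

307.7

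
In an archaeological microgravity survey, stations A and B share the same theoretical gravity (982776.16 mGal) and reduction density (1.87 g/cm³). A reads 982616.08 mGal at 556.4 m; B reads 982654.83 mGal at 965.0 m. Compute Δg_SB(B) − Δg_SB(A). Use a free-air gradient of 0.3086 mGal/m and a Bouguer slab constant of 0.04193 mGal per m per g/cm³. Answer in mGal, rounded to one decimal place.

132.8

Δg_SB(A) = 982616.08 − 982776.16 + 0.3086×556.4 − 0.04193×1.87×556.4 = -32.00 mGal
Δg_SB(B) = 982654.83 − 982776.16 + 0.3086×965.0 − 0.04193×1.87×965.0 = 100.80 mGal
Difference = 100.80 − (-32.00) = 132.80 mGal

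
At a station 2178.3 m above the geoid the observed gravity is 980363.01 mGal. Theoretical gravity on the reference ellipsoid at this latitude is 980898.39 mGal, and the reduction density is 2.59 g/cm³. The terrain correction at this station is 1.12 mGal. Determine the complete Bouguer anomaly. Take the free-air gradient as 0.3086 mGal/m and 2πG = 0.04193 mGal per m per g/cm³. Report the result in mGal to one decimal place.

Free-air correction = 0.3086 × 2178.3 = 672.22 mGal
Free-air anomaly = 980363.01 − 980898.39 + (672.22) = 136.84 mGal
Bouguer slab correction = 0.04193 × 2.59 × 2178.3 = 236.56 mGal
Simple Bouguer anomaly = 136.84 − (236.56) = -99.72 mGal
Complete Bouguer anomaly = -99.72 + 1.12 = -98.60 mGal

-98.6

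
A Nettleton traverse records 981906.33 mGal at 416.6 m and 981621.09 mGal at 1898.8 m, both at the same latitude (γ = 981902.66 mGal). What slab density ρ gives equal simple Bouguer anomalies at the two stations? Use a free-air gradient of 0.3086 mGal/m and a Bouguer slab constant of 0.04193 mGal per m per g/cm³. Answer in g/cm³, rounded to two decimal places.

2.77

Δg_obs = 981621.09 − 981906.33 = -285.24 mGal over Δh = 1898.8 − 416.6 = 1482.2 m
Equal Bouguer anomalies ⇒ Δg_obs + (0.3086 − 0.04193ρ)·Δh = 0
0.3086 − 0.04193ρ = −Δg_obs/Δh = 0.19244
ρ = (0.3086 − 0.19244) / 0.04193 = 2.77 g/cm³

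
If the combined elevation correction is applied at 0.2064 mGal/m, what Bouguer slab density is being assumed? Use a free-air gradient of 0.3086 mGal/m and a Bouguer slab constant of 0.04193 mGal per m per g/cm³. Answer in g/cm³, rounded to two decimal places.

2.44

0.2064 = 0.3086 − 0.04193 × ρ
ρ = (0.3086 − 0.2064) / 0.04193 = 2.44 g/cm³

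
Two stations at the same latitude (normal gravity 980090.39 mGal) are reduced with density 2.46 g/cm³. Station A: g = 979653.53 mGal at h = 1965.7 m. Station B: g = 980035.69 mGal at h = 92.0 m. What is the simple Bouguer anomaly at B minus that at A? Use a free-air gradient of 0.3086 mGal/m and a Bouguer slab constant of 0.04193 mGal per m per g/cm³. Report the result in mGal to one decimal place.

Δg_SB(A) = 979653.53 − 980090.39 + 0.3086×1965.7 − 0.04193×2.46×1965.7 = -33.00 mGal
Δg_SB(B) = 980035.69 − 980090.39 + 0.3086×92.0 − 0.04193×2.46×92.0 = -35.80 mGal
Difference = -35.80 − (-33.00) = -2.80 mGal

-2.8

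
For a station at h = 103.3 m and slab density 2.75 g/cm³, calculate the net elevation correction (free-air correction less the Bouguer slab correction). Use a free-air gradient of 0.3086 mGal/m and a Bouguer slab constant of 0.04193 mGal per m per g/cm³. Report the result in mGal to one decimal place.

Combined gradient = 0.3086 − 0.04193 × 2.75 = 0.1932925 mGal/m
Combined elevation correction = 0.1932925 × 103.3 = 20.0 mGal

20.0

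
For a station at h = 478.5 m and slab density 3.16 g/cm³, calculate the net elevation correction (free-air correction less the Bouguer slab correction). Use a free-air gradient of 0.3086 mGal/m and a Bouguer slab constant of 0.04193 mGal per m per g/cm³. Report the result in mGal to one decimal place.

84.3

Combined gradient = 0.3086 − 0.04193 × 3.16 = 0.1761012 mGal/m
Combined elevation correction = 0.1761012 × 478.5 = 84.3 mGal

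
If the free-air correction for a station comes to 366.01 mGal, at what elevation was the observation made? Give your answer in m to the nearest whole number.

h = 366.01 / 0.3086 = 1186.03 m

1186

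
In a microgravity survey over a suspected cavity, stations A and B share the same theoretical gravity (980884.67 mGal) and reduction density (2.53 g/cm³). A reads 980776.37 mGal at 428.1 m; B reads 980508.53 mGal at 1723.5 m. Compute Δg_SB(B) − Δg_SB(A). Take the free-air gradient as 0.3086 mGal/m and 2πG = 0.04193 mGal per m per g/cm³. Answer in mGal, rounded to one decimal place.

Δg_SB(A) = 980776.37 − 980884.67 + 0.3086×428.1 − 0.04193×2.53×428.1 = -21.60 mGal
Δg_SB(B) = 980508.53 − 980884.67 + 0.3086×1723.5 − 0.04193×2.53×1723.5 = -27.10 mGal
Difference = -27.10 − (-21.60) = -5.50 mGal

-5.5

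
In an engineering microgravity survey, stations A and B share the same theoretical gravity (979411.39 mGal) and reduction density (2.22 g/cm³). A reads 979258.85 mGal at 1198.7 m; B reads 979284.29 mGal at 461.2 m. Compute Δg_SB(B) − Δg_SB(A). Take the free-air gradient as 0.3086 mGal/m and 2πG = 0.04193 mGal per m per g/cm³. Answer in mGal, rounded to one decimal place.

-133.5

Δg_SB(A) = 979258.85 − 979411.39 + 0.3086×1198.7 − 0.04193×2.22×1198.7 = 105.80 mGal
Δg_SB(B) = 979284.29 − 979411.39 + 0.3086×461.2 − 0.04193×2.22×461.2 = -27.70 mGal
Difference = -27.70 − (105.80) = -133.50 mGal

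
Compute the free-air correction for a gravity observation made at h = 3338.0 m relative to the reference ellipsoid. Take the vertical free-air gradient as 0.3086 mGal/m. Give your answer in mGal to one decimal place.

1030.1

Free-air correction = 0.3086 × 3338.0 = 1030.1 mGal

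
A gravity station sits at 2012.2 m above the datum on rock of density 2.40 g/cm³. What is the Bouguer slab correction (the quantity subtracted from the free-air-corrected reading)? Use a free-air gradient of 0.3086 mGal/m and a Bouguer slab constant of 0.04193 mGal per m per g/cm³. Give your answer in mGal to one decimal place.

202.5

Bouguer slab correction = 0.04193 × 2.40 × 2012.2 = 202.5 mGal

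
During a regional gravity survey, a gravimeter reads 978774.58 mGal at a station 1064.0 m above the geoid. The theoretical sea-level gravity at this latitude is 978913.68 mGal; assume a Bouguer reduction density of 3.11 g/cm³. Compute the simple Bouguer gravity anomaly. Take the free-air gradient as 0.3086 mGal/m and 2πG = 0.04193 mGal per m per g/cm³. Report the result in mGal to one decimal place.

50.5

Free-air correction = 0.3086 × 1064.0 = 328.35 mGal
Free-air anomaly = 978774.58 − 978913.68 + (328.35) = 189.25 mGal
Bouguer slab correction = 0.04193 × 3.11 × 1064.0 = 138.75 mGal
Simple Bouguer anomaly = 189.25 − (138.75) = 50.50 mGal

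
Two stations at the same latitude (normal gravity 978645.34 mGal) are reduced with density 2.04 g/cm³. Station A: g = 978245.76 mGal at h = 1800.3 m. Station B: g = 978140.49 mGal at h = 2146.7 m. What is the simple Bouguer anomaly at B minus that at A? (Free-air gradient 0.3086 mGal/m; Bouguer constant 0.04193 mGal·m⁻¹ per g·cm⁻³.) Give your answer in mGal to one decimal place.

-28.0

Δg_SB(A) = 978245.76 − 978645.34 + 0.3086×1800.3 − 0.04193×2.04×1800.3 = 2.00 mGal
Δg_SB(B) = 978140.49 − 978645.34 + 0.3086×2146.7 − 0.04193×2.04×2146.7 = -26.00 mGal
Difference = -26.00 − (2.00) = -28.00 mGal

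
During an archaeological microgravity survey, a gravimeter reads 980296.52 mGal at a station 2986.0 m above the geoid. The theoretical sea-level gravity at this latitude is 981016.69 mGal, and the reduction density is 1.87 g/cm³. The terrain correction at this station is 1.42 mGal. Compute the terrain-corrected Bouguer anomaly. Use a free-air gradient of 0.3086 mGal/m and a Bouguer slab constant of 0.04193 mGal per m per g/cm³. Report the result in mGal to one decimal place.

-31.4

Free-air correction = 0.3086 × 2986.0 = 921.48 mGal
Free-air anomaly = 980296.52 − 981016.69 + (921.48) = 201.31 mGal
Bouguer slab correction = 0.04193 × 1.87 × 2986.0 = 234.13 mGal
Simple Bouguer anomaly = 201.31 − (234.13) = -32.82 mGal
Complete Bouguer anomaly = -32.82 + 1.42 = -31.40 mGal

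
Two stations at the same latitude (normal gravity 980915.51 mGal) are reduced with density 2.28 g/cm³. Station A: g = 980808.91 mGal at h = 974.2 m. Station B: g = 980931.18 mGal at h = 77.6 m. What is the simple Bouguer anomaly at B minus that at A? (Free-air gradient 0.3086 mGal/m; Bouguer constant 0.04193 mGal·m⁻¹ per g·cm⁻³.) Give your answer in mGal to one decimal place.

Δg_SB(A) = 980808.91 − 980915.51 + 0.3086×974.2 − 0.04193×2.28×974.2 = 100.90 mGal
Δg_SB(B) = 980931.18 − 980915.51 + 0.3086×77.6 − 0.04193×2.28×77.6 = 32.20 mGal
Difference = 32.20 − (100.90) = -68.70 mGal

-68.7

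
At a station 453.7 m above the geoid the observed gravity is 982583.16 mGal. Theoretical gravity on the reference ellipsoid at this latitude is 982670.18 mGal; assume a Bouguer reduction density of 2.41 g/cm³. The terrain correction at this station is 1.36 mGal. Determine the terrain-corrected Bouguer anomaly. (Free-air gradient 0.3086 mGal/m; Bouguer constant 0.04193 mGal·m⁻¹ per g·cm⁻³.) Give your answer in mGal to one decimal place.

Free-air correction = 0.3086 × 453.7 = 140.01 mGal
Free-air anomaly = 982583.16 − 982670.18 + (140.01) = 52.99 mGal
Bouguer slab correction = 0.04193 × 2.41 × 453.7 = 45.85 mGal
Simple Bouguer anomaly = 52.99 − (45.85) = 7.14 mGal
Complete Bouguer anomaly = 7.14 + 1.36 = 8.50 mGal

8.5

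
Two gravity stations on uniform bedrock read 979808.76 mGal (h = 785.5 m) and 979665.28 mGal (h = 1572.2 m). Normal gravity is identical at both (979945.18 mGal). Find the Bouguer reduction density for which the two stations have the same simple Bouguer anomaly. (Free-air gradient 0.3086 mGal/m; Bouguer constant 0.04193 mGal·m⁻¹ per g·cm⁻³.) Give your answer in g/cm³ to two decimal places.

Δg_obs = 979665.28 − 979808.76 = -143.48 mGal over Δh = 1572.2 − 785.5 = 786.7 m
Equal Bouguer anomalies ⇒ Δg_obs + (0.3086 − 0.04193ρ)·Δh = 0
0.3086 − 0.04193ρ = −Δg_obs/Δh = 0.18238
ρ = (0.3086 − 0.18238) / 0.04193 = 3.01 g/cm³

3.01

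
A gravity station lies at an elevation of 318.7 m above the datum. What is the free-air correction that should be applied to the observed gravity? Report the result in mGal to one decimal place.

Free-air correction = 0.3086 × 318.7 = 98.4 mGal

98.4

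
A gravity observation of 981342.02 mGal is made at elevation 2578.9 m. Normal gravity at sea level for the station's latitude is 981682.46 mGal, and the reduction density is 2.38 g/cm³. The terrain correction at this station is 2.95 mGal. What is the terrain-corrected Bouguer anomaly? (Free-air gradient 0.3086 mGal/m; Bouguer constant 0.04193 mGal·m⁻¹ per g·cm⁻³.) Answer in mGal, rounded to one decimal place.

201.0

Free-air correction = 0.3086 × 2578.9 = 795.85 mGal
Free-air anomaly = 981342.02 − 981682.46 + (795.85) = 455.41 mGal
Bouguer slab correction = 0.04193 × 2.38 × 2578.9 = 257.36 mGal
Simple Bouguer anomaly = 455.41 − (257.36) = 198.05 mGal
Complete Bouguer anomaly = 198.05 + 2.95 = 201.00 mGal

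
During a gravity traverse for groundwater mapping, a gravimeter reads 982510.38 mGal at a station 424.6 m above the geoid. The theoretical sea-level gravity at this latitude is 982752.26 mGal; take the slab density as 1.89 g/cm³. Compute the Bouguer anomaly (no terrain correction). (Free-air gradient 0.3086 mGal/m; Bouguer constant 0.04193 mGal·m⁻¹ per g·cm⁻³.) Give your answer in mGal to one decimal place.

-144.5

Free-air correction = 0.3086 × 424.6 = 131.03 mGal
Free-air anomaly = 982510.38 − 982752.26 + (131.03) = -110.85 mGal
Bouguer slab correction = 0.04193 × 1.89 × 424.6 = 33.65 mGal
Simple Bouguer anomaly = -110.85 − (33.65) = -144.50 mGal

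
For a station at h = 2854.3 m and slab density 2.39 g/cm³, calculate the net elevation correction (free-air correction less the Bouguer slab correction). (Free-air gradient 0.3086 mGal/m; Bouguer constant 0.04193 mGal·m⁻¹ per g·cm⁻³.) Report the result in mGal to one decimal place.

Combined gradient = 0.3086 − 0.04193 × 2.39 = 0.2083873 mGal/m
Combined elevation correction = 0.2083873 × 2854.3 = 594.8 mGal

594.8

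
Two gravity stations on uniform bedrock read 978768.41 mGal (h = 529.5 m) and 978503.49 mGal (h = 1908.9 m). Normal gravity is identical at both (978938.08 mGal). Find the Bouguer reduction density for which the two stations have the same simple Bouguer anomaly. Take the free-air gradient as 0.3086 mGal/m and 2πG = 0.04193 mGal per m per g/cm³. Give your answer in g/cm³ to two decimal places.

Δg_obs = 978503.49 − 978768.41 = -264.92 mGal over Δh = 1908.9 − 529.5 = 1379.4 m
Equal Bouguer anomalies ⇒ Δg_obs + (0.3086 − 0.04193ρ)·Δh = 0
0.3086 − 0.04193ρ = −Δg_obs/Δh = 0.19205
ρ = (0.3086 − 0.19205) / 0.04193 = 2.78 g/cm³

2.78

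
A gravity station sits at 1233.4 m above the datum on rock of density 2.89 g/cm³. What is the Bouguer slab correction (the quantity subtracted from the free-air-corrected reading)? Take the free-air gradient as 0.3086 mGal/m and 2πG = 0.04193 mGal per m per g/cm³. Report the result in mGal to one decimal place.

149.5

Bouguer slab correction = 0.04193 × 2.89 × 1233.4 = 149.5 mGal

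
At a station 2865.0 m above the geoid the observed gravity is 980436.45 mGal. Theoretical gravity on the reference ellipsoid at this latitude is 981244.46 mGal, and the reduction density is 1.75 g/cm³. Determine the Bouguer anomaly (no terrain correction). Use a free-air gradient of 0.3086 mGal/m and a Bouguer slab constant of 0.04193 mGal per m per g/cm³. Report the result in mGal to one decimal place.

-134.1

Free-air correction = 0.3086 × 2865.0 = 884.14 mGal
Free-air anomaly = 980436.45 − 981244.46 + (884.14) = 76.13 mGal
Bouguer slab correction = 0.04193 × 1.75 × 2865.0 = 210.23 mGal
Simple Bouguer anomaly = 76.13 − (210.23) = -134.10 mGal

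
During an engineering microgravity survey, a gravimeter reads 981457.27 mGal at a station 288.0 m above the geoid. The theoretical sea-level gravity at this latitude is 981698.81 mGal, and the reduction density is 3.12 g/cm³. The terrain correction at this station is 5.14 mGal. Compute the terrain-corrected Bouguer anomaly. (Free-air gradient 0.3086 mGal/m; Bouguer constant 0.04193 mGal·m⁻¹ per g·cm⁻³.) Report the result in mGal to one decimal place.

-185.2

Free-air correction = 0.3086 × 288.0 = 88.88 mGal
Free-air anomaly = 981457.27 − 981698.81 + (88.88) = -152.66 mGal
Bouguer slab correction = 0.04193 × 3.12 × 288.0 = 37.68 mGal
Simple Bouguer anomaly = -152.66 − (37.68) = -190.34 mGal
Complete Bouguer anomaly = -190.34 + 5.14 = -185.20 mGal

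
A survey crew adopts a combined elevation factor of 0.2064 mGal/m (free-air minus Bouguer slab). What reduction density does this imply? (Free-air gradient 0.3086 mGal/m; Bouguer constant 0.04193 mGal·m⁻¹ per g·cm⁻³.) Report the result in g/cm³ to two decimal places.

0.2064 = 0.3086 − 0.04193 × ρ
ρ = (0.3086 − 0.2064) / 0.04193 = 2.44 g/cm³

2.44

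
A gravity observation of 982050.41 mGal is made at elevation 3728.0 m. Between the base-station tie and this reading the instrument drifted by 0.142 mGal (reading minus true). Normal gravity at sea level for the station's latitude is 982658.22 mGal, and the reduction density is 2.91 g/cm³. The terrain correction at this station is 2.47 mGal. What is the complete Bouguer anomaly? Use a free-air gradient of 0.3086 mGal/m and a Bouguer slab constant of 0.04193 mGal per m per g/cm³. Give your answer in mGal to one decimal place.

Drift-corrected reading = 982050.41 − (0.142) = 982050.268 mGal
Free-air correction = 0.3086 × 3728.0 = 1150.46 mGal
Free-air anomaly = 982050.268 − 982658.22 + (1150.46) = 542.508 mGal
Bouguer slab correction = 0.04193 × 2.91 × 3728.0 = 454.88 mGal
Simple Bouguer anomaly = 542.508 − (454.88) = 87.628 mGal
Complete Bouguer anomaly = 87.628 + 2.47 = 90.098 mGal

90.1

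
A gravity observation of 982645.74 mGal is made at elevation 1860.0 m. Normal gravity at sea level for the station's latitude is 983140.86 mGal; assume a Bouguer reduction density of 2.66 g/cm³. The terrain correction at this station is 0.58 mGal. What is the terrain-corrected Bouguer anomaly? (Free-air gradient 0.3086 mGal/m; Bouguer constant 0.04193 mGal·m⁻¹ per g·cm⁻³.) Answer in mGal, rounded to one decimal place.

-128.0

Free-air correction = 0.3086 × 1860.0 = 574.00 mGal
Free-air anomaly = 982645.74 − 983140.86 + (574.00) = 78.88 mGal
Bouguer slab correction = 0.04193 × 2.66 × 1860.0 = 207.45 mGal
Simple Bouguer anomaly = 78.88 − (207.45) = -128.57 mGal
Complete Bouguer anomaly = -128.57 + 0.58 = -127.99 mGal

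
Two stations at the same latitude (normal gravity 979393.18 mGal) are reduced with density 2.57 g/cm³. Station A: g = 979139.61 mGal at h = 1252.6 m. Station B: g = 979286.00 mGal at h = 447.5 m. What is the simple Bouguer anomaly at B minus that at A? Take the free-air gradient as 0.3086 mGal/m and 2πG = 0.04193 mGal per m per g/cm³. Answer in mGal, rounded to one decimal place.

-15.3

Δg_SB(A) = 979139.61 − 979393.18 + 0.3086×1252.6 − 0.04193×2.57×1252.6 = -2.00 mGal
Δg_SB(B) = 979286.00 − 979393.18 + 0.3086×447.5 − 0.04193×2.57×447.5 = -17.30 mGal
Difference = -17.30 − (-2.00) = -15.30 mGal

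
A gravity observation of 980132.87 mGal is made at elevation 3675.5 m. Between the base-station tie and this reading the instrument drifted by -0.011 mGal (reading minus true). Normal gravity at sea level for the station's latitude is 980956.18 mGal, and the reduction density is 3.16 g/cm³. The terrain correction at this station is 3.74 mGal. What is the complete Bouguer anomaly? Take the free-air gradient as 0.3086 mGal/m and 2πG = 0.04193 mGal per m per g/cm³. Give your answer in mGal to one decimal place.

Drift-corrected reading = 980132.87 − (-0.011) = 980132.881 mGal
Free-air correction = 0.3086 × 3675.5 = 1134.26 mGal
Free-air anomaly = 980132.881 − 980956.18 + (1134.26) = 310.961 mGal
Bouguer slab correction = 0.04193 × 3.16 × 3675.5 = 487.00 mGal
Simple Bouguer anomaly = 310.961 − (487.00) = -176.039 mGal
Complete Bouguer anomaly = -176.039 + 3.74 = -172.299 mGal

-172.3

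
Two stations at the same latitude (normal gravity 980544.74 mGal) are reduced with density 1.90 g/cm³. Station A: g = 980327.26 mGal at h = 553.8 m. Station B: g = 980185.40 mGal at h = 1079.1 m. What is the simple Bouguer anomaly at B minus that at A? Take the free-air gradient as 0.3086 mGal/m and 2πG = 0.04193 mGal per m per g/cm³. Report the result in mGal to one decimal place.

-21.6

Δg_SB(A) = 980327.26 − 980544.74 + 0.3086×553.8 − 0.04193×1.90×553.8 = -90.70 mGal
Δg_SB(B) = 980185.40 − 980544.74 + 0.3086×1079.1 − 0.04193×1.90×1079.1 = -112.30 mGal
Difference = -112.30 − (-90.70) = -21.60 mGal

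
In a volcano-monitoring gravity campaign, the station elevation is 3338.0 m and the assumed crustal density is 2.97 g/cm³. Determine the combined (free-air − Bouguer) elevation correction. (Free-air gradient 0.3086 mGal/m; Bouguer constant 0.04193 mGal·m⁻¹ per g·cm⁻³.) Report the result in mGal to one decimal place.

Combined gradient = 0.3086 − 0.04193 × 2.97 = 0.1840679 mGal/m
Combined elevation correction = 0.1840679 × 3338.0 = 614.4 mGal

614.4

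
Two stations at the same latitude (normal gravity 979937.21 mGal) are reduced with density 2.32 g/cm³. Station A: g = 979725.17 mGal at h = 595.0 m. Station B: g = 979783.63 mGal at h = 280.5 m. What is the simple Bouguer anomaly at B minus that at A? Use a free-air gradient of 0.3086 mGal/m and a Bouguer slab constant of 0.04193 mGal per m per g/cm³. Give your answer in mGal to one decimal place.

Δg_SB(A) = 979725.17 − 979937.21 + 0.3086×595.0 − 0.04193×2.32×595.0 = -86.30 mGal
Δg_SB(B) = 979783.63 − 979937.21 + 0.3086×280.5 − 0.04193×2.32×280.5 = -94.30 mGal
Difference = -94.30 − (-86.30) = -8.00 mGal

-8.0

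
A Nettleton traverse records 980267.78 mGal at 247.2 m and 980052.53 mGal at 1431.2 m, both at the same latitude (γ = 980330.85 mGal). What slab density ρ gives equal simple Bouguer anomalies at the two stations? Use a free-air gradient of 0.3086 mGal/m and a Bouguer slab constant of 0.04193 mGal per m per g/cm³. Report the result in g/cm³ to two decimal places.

Δg_obs = 980052.53 − 980267.78 = -215.25 mGal over Δh = 1431.2 − 247.2 = 1184.0 m
Equal Bouguer anomalies ⇒ Δg_obs + (0.3086 − 0.04193ρ)·Δh = 0
0.3086 − 0.04193ρ = −Δg_obs/Δh = 0.18180
ρ = (0.3086 − 0.18180) / 0.04193 = 3.02 g/cm³

3.02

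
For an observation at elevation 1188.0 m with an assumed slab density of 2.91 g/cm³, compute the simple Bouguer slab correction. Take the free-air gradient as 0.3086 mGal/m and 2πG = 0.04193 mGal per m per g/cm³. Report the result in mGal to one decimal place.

145.0

Bouguer slab correction = 0.04193 × 2.91 × 1188.0 = 145.0 mGal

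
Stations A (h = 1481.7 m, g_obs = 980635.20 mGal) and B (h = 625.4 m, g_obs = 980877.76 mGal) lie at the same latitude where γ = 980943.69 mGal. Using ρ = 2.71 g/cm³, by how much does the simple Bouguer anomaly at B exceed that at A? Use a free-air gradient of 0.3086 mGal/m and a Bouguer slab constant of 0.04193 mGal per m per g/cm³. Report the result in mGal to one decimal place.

Δg_SB(A) = 980635.20 − 980943.69 + 0.3086×1481.7 − 0.04193×2.71×1481.7 = -19.60 mGal
Δg_SB(B) = 980877.76 − 980943.69 + 0.3086×625.4 − 0.04193×2.71×625.4 = 56.00 mGal
Difference = 56.00 − (-19.60) = 75.60 mGal

75.6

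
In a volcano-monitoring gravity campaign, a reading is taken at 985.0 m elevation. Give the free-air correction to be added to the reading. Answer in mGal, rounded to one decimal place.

304.0

Free-air correction = 0.3086 × 985.0 = 304.0 mGal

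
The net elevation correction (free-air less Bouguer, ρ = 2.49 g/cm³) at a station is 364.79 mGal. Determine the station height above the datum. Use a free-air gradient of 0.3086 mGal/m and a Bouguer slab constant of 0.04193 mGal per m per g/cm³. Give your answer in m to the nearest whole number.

1786

Combined gradient = 0.3086 − 0.04193 × 2.49 = 0.2041943 mGal/m
h = 364.79 / 0.2041943 = 1786.48 m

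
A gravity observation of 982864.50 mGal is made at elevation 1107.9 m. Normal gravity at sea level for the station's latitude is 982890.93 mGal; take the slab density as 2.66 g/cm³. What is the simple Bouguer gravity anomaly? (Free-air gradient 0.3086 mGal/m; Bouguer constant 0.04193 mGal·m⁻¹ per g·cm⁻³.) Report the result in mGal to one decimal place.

191.9

Free-air correction = 0.3086 × 1107.9 = 341.90 mGal
Free-air anomaly = 982864.50 − 982890.93 + (341.90) = 315.47 mGal
Bouguer slab correction = 0.04193 × 2.66 × 1107.9 = 123.57 mGal
Simple Bouguer anomaly = 315.47 − (123.57) = 191.90 mGal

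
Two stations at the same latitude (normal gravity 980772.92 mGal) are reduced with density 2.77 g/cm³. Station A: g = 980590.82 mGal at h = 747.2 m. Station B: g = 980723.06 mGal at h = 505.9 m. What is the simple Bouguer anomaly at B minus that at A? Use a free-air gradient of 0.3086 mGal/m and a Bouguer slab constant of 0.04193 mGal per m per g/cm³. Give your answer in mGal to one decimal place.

85.8

Δg_SB(A) = 980590.82 − 980772.92 + 0.3086×747.2 − 0.04193×2.77×747.2 = -38.30 mGal
Δg_SB(B) = 980723.06 − 980772.92 + 0.3086×505.9 − 0.04193×2.77×505.9 = 47.50 mGal
Difference = 47.50 − (-38.30) = 85.80 mGal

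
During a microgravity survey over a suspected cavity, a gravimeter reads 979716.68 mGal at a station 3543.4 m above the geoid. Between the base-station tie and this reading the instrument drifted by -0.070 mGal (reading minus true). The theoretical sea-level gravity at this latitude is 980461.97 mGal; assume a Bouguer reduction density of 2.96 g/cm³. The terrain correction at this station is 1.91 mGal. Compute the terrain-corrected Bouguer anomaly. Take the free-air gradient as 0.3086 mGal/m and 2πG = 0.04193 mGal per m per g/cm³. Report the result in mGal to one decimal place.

-89.6

Drift-corrected reading = 979716.68 − (-0.070) = 979716.750 mGal
Free-air correction = 0.3086 × 3543.4 = 1093.49 mGal
Free-air anomaly = 979716.750 − 980461.97 + (1093.49) = 348.270 mGal
Bouguer slab correction = 0.04193 × 2.96 × 3543.4 = 439.78 mGal
Simple Bouguer anomaly = 348.270 − (439.78) = -91.510 mGal
Complete Bouguer anomaly = -91.510 + 1.91 = -89.600 mGal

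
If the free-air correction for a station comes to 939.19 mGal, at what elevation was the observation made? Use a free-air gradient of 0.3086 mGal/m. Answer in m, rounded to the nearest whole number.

3043

h = 939.19 / 0.3086 = 3043.39 m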